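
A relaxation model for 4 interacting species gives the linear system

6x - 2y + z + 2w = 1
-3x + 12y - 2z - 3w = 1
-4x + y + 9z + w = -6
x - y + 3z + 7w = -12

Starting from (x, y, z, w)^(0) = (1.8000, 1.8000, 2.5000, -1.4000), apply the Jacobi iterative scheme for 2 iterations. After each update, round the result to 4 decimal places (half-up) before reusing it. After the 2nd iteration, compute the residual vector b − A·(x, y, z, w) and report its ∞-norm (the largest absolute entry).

4.0989

Iteration 1:
  x = (1 - (-2)·1.8000 - (1)·2.5000 - (2)·-1.4000) / (6) = 0.8167
  y = (1 - (-3)·1.8000 - (-2)·2.5000 - (-3)·-1.4000) / (12) = 0.6000
  z = (-6 - (-4)·1.8000 - (1)·1.8000 - (1)·-1.4000) / (9) = 0.0889
  w = (-12 - (1)·1.8000 - (-1)·1.8000 - (3)·2.5000) / (7) = -2.7857
Iteration 2:
  x = (1 - (-2)·0.6000 - (1)·0.0889 - (2)·-2.7857) / (6) = 1.2804
  y = (1 - (-3)·0.8167 - (-2)·0.0889 - (-3)·-2.7857) / (12) = -0.3941
  z = (-6 - (-4)·0.8167 - (1)·0.6000 - (1)·-2.7857) / (9) = -0.0608
  w = (-12 - (1)·0.8167 - (-1)·0.6000 - (3)·0.0889) / (7) = -1.7833
Residual b − A·x = (-3.8432, 4.0989, 1.8462, -1.0090); ∞-norm = 4.0989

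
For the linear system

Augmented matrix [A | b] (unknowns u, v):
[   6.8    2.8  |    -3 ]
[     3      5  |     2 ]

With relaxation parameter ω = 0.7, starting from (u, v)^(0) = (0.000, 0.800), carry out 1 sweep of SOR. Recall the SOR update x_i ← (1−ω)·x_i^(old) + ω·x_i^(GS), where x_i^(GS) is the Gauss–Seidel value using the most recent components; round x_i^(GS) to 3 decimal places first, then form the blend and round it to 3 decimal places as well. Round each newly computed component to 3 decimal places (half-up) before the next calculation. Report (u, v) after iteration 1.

Iteration 1:
  u: GS value = (-3 - (2.8)·0.800) / (6.8) = -0.771;  u ← (1−ω)·0.000 + ω·-0.771 = -0.540
  v: GS value = (2 - (3)·-0.540) / (5) = 0.724;  v ← (1−ω)·0.800 + ω·0.724 = 0.747

(-0.540, 0.747)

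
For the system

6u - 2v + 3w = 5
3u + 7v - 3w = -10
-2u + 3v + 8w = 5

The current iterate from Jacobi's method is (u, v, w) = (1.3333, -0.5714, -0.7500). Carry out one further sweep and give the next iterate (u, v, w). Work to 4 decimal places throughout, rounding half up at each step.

(1.0179, -2.3214, 1.1726)

One sweep:
  u = (5 - (-2)·-0.5714 - (3)·-0.7500) / (6) = 1.0179
  v = (-10 - (3)·1.3333 - (-3)·-0.7500) / (7) = -2.3214
  w = (5 - (-2)·1.3333 - (3)·-0.5714) / (8) = 1.1726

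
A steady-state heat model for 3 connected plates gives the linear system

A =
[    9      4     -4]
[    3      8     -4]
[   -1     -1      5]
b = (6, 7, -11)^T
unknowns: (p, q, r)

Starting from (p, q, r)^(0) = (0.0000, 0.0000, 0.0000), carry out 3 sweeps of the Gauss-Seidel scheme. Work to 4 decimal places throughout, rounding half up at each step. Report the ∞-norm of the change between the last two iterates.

Iteration 1:
  p = (6 - (4)·0.0000 - (-4)·0.0000) / (9) = 0.6667
  q = (7 - (3)·0.6667 - (-4)·0.0000) / (8) = 0.6250
  r = (-11 - (-1)·0.6667 - (-1)·0.6250) / (5) = -1.9417
Iteration 2:
  p = (6 - (4)·0.6250 - (-4)·-1.9417) / (9) = -0.4741
  q = (7 - (3)·-0.4741 - (-4)·-1.9417) / (8) = 0.0819
  r = (-11 - (-1)·-0.4741 - (-1)·0.0819) / (5) = -2.2784
Iteration 3:
  p = (6 - (4)·0.0819 - (-4)·-2.2784) / (9) = -0.3824
  q = (7 - (3)·-0.3824 - (-4)·-2.2784) / (8) = -0.1208
  r = (-11 - (-1)·-0.3824 - (-1)·-0.1208) / (5) = -2.3006
Change: (0.0917, -0.2027, -0.0222) → max |·| = 0.2027

0.2027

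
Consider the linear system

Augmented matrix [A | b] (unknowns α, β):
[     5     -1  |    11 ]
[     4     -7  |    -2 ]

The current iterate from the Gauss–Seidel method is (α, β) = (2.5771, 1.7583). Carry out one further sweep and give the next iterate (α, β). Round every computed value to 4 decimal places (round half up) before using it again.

(2.5517, 1.7438)

One sweep:
  α = (11 - (-1)·1.7583) / (5) = 2.5517
  β = (-2 - (4)·2.5517) / (-7) = 1.7438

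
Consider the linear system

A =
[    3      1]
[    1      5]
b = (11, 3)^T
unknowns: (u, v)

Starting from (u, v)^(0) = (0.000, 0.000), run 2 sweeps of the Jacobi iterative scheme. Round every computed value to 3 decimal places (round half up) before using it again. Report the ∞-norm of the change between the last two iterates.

Iteration 1:
  u = (11 - (1)·0.000) / (3) = 3.667
  v = (3 - (1)·0.000) / (5) = 0.600
Iteration 2:
  u = (11 - (1)·0.600) / (3) = 3.467
  v = (3 - (1)·3.667) / (5) = -0.133
Change: (-0.200, -0.733) → max |·| = 0.733

0.733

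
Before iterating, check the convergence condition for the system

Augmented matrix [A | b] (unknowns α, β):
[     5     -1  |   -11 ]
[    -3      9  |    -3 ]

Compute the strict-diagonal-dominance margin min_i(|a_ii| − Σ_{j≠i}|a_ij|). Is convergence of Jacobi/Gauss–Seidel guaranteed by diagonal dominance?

row 1: |5| − (1) = 4
row 2: |9| − (3) = 6
minimum over rows = 4 → strictly diagonally dominant (convergence guaranteed)

4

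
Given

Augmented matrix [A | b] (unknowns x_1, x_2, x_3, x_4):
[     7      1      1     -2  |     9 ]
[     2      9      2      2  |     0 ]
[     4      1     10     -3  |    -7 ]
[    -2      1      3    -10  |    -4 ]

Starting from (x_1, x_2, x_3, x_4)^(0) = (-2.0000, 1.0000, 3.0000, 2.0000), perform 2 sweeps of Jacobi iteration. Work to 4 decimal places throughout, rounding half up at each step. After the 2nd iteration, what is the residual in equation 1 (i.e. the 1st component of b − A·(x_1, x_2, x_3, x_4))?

Iteration 1:
  x_1 = (9 - (1)·1.0000 - (1)·3.0000 - (-2)·2.0000) / (7) = 1.2857
  x_2 = (0 - (2)·-2.0000 - (2)·3.0000 - (2)·2.0000) / (9) = -0.6667
  x_3 = (-7 - (4)·-2.0000 - (1)·1.0000 - (-3)·2.0000) / (10) = 0.6000
  x_4 = (-4 - (-2)·-2.0000 - (1)·1.0000 - (3)·3.0000) / (-10) = 1.8000
Iteration 2:
  x_1 = (9 - (1)·-0.6667 - (1)·0.6000 - (-2)·1.8000) / (7) = 1.8095
  x_2 = (0 - (2)·1.2857 - (2)·0.6000 - (2)·1.8000) / (9) = -0.8190
  x_3 = (-7 - (4)·1.2857 - (1)·-0.6667 - (-3)·1.8000) / (10) = -0.6076
  x_4 = (-4 - (-2)·1.2857 - (1)·-0.6667 - (3)·0.6000) / (-10) = 0.2562
Residual b − A·x = (-1.7275, 4.4548, -6.5744, 4.8228)

-1.7275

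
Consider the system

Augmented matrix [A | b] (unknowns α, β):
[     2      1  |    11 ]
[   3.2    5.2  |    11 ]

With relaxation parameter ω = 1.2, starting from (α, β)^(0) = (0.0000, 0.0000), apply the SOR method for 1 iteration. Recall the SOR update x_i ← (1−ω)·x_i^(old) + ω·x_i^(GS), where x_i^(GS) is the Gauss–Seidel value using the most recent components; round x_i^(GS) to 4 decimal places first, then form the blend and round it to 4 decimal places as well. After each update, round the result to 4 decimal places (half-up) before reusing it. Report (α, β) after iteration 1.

Iteration 1:
  α: GS value = (11 - (1)·0.0000) / (2) = 5.5000;  α ← (1−ω)·0.0000 + ω·5.5000 = 6.6000
  β: GS value = (11 - (3.2)·6.6000) / (5.2) = -1.9462;  β ← (1−ω)·0.0000 + ω·-1.9462 = -2.3354

(6.6000, -2.3354)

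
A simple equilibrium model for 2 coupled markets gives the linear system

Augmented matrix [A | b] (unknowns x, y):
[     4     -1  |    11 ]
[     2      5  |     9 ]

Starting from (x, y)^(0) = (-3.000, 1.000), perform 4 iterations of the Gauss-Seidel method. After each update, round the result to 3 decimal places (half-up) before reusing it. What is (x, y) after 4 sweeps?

Iteration 1:
  x = (11 - (-1)·1.000) / (4) = 3.000
  y = (9 - (2)·3.000) / (5) = 0.600
Iteration 2:
  x = (11 - (-1)·0.600) / (4) = 2.900
  y = (9 - (2)·2.900) / (5) = 0.640
Iteration 3:
  x = (11 - (-1)·0.640) / (4) = 2.910
  y = (9 - (2)·2.910) / (5) = 0.636
Iteration 4:
  x = (11 - (-1)·0.636) / (4) = 2.909
  y = (9 - (2)·2.909) / (5) = 0.636

(2.909, 0.636)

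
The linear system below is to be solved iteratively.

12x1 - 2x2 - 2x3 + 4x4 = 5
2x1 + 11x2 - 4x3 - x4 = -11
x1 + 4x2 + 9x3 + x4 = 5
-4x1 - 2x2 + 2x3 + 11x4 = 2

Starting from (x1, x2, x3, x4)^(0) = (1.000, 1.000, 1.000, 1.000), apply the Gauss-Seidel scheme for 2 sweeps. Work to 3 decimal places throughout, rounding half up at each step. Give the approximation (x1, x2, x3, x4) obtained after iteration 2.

Iteration 1:
  x1 = (5 - (-2)·1.000 - (-2)·1.000 - (4)·1.000) / (12) = 0.417
  x2 = (-11 - (2)·0.417 - (-4)·1.000 - (-1)·1.000) / (11) = -0.621
  x3 = (5 - (1)·0.417 - (4)·-0.621 - (1)·1.000) / (9) = 0.674
  x4 = (2 - (-4)·0.417 - (-2)·-0.621 - (2)·0.674) / (11) = 0.098
Iteration 2:
  x1 = (5 - (-2)·-0.621 - (-2)·0.674 - (4)·0.098) / (12) = 0.393
  x2 = (-11 - (2)·0.393 - (-4)·0.674 - (-1)·0.098) / (11) = -0.817
  x3 = (5 - (1)·0.393 - (4)·-0.817 - (1)·0.098) / (9) = 0.864
  x4 = (2 - (-4)·0.393 - (-2)·-0.817 - (2)·0.864) / (11) = 0.019

(0.393, -0.817, 0.864, 0.019)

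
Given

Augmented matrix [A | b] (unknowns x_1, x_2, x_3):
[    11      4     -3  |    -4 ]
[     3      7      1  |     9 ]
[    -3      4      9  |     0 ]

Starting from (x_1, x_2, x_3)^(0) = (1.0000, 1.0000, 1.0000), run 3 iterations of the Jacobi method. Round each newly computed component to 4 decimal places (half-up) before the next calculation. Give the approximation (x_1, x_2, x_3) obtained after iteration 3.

Iteration 1:
  x_1 = (-4 - (4)·1.0000 - (-3)·1.0000) / (11) = -0.4545
  x_2 = (9 - (3)·1.0000 - (1)·1.0000) / (7) = 0.7143
  x_3 = (0 - (-3)·1.0000 - (4)·1.0000) / (9) = -0.1111
Iteration 2:
  x_1 = (-4 - (4)·0.7143 - (-3)·-0.1111) / (11) = -0.6537
  x_2 = (9 - (3)·-0.4545 - (1)·-0.1111) / (7) = 1.4964
  x_3 = (0 - (-3)·-0.4545 - (4)·0.7143) / (9) = -0.4690
Iteration 3:
  x_1 = (-4 - (4)·1.4964 - (-3)·-0.4690) / (11) = -1.0357
  x_2 = (9 - (3)·-0.6537 - (1)·-0.4690) / (7) = 1.6329
  x_3 = (0 - (-3)·-0.6537 - (4)·1.4964) / (9) = -0.8830

(-1.0357, 1.6329, -0.8830)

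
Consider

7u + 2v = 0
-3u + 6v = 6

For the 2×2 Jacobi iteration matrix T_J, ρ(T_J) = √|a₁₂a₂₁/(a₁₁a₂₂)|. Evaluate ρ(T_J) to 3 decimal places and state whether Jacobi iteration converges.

a₁₂a₂₁/(a₁₁a₂₂) = (2)·(-3) / ((7)·(6)) = -0.142857
ρ = √|-0.142857| = √0.142857 = 0.378
ρ < 1, so Jacobi converges

0.378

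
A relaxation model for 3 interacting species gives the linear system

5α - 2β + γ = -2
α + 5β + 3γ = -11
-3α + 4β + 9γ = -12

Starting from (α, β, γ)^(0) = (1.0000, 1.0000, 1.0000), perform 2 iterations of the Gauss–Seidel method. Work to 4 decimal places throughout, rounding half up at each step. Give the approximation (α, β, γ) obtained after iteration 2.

Iteration 1:
  α = (-2 - (-2)·1.0000 - (1)·1.0000) / (5) = -0.2000
  β = (-11 - (1)·-0.2000 - (3)·1.0000) / (5) = -2.7600
  γ = (-12 - (-3)·-0.2000 - (4)·-2.7600) / (9) = -0.1733
Iteration 2:
  α = (-2 - (-2)·-2.7600 - (1)·-0.1733) / (5) = -1.4693
  β = (-11 - (1)·-1.4693 - (3)·-0.1733) / (5) = -1.8022
  γ = (-12 - (-3)·-1.4693 - (4)·-1.8022) / (9) = -1.0221

(-1.4693, -1.8022, -1.0221)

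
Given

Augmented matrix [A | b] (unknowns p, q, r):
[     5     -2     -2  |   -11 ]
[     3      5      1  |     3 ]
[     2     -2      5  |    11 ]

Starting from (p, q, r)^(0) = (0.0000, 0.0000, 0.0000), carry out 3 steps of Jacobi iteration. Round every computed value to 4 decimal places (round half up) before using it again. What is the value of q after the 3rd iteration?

Iteration 1:
  p = (-11 - (-2)·0.0000 - (-2)·0.0000) / (5) = -2.2000
  q = (3 - (3)·0.0000 - (1)·0.0000) / (5) = 0.6000
  r = (11 - (2)·0.0000 - (-2)·0.0000) / (5) = 2.2000
Iteration 2:
  p = (-11 - (-2)·0.6000 - (-2)·2.2000) / (5) = -1.0800
  q = (3 - (3)·-2.2000 - (1)·2.2000) / (5) = 1.4800
  r = (11 - (2)·-2.2000 - (-2)·0.6000) / (5) = 3.3200
Iteration 3:
  p = (-11 - (-2)·1.4800 - (-2)·3.3200) / (5) = -0.2800
  q = (3 - (3)·-1.0800 - (1)·3.3200) / (5) = 0.5840
  r = (11 - (2)·-1.0800 - (-2)·1.4800) / (5) = 3.2240

0.5840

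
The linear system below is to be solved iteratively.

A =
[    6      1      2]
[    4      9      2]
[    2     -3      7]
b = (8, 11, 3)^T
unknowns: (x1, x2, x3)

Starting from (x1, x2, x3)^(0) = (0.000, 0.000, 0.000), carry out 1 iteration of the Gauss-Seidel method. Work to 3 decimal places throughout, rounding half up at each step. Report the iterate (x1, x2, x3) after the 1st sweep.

(1.333, 0.630, 0.318)

Iteration 1:
  x1 = (8 - (1)·0.000 - (2)·0.000) / (6) = 1.333
  x2 = (11 - (4)·1.333 - (2)·0.000) / (9) = 0.630
  x3 = (3 - (2)·1.333 - (-3)·0.630) / (7) = 0.318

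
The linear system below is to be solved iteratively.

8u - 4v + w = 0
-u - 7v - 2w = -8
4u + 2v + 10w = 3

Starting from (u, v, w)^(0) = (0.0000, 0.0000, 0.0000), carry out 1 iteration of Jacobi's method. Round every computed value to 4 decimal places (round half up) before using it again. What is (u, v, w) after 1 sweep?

(0.0000, 1.1429, 0.3000)

Iteration 1:
  u = (0 - (-4)·0.0000 - (1)·0.0000) / (8) = 0.0000
  v = (-8 - (-1)·0.0000 - (-2)·0.0000) / (-7) = 1.1429
  w = (3 - (4)·0.0000 - (2)·0.0000) / (10) = 0.3000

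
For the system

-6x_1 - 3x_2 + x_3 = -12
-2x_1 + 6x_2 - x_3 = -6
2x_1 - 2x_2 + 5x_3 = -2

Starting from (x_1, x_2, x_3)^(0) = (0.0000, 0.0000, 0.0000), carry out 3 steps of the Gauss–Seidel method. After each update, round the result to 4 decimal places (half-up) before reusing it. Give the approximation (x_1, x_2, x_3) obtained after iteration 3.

(2.0525, -0.5504, -1.4412)

Iteration 1:
  x_1 = (-12 - (-3)·0.0000 - (1)·0.0000) / (-6) = 2.0000
  x_2 = (-6 - (-2)·2.0000 - (-1)·0.0000) / (6) = -0.3333
  x_3 = (-2 - (2)·2.0000 - (-2)·-0.3333) / (5) = -1.3333
Iteration 2:
  x_1 = (-12 - (-3)·-0.3333 - (1)·-1.3333) / (-6) = 1.9444
  x_2 = (-6 - (-2)·1.9444 - (-1)·-1.3333) / (6) = -0.5741
  x_3 = (-2 - (2)·1.9444 - (-2)·-0.5741) / (5) = -1.4074
Iteration 3:
  x_1 = (-12 - (-3)·-0.5741 - (1)·-1.4074) / (-6) = 2.0525
  x_2 = (-6 - (-2)·2.0525 - (-1)·-1.4074) / (6) = -0.5504
  x_3 = (-2 - (2)·2.0525 - (-2)·-0.5504) / (5) = -1.4412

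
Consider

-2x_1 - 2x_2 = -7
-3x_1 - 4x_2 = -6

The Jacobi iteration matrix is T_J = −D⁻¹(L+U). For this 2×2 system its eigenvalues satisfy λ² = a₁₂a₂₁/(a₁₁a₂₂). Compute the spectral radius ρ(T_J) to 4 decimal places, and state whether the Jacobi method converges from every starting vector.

0.8660

a₁₂a₂₁/(a₁₁a₂₂) = (-2)·(-3) / ((-2)·(-4)) = 0.750000
ρ = √|0.750000| = √0.750000 = 0.8660
ρ < 1, so Jacobi converges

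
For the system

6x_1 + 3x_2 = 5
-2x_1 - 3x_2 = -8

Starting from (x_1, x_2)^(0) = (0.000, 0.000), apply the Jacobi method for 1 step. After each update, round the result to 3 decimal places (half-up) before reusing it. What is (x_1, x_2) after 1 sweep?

Iteration 1:
  x_1 = (5 - (3)·0.000) / (6) = 0.833
  x_2 = (-8 - (-2)·0.000) / (-3) = 2.667

(0.833, 2.667)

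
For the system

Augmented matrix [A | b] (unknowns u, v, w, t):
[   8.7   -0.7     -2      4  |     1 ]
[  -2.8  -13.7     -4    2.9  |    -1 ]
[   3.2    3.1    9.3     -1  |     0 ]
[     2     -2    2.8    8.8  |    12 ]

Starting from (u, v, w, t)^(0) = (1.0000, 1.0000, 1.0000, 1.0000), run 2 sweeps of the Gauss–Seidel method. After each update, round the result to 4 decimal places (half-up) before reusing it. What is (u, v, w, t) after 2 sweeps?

(-0.4707, 0.4166, 0.1665, 1.5123)

Iteration 1:
  u = (1 - (-0.7)·1.0000 - (-2)·1.0000 - (4)·1.0000) / (8.7) = -0.0345
  v = (-1 - (-2.8)·-0.0345 - (-4)·1.0000 - (2.9)·1.0000) / (-13.7) = -0.0002
  w = (0 - (3.2)·-0.0345 - (3.1)·-0.0002 - (-1)·1.0000) / (9.3) = 0.1195
  t = (12 - (2)·-0.0345 - (-2)·-0.0002 - (2.8)·0.1195) / (8.8) = 1.3334
Iteration 2:
  u = (1 - (-0.7)·-0.0002 - (-2)·0.1195 - (4)·1.3334) / (8.7) = -0.4707
  v = (-1 - (-2.8)·-0.4707 - (-4)·0.1195 - (2.9)·1.3334) / (-13.7) = 0.4166
  w = (0 - (3.2)·-0.4707 - (3.1)·0.4166 - (-1)·1.3334) / (9.3) = 0.1665
  t = (12 - (2)·-0.4707 - (-2)·0.4166 - (2.8)·0.1665) / (8.8) = 1.5123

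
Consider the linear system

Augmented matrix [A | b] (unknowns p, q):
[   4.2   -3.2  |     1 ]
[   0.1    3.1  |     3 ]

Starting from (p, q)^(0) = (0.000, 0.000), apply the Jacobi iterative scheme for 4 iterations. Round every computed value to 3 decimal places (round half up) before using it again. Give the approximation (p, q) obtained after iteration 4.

Iteration 1:
  p = (1 - (-3.2)·0.000) / (4.2) = 0.238
  q = (3 - (0.1)·0.000) / (3.1) = 0.968
Iteration 2:
  p = (1 - (-3.2)·0.968) / (4.2) = 0.976
  q = (3 - (0.1)·0.238) / (3.1) = 0.960
Iteration 3:
  p = (1 - (-3.2)·0.960) / (4.2) = 0.970
  q = (3 - (0.1)·0.976) / (3.1) = 0.936
Iteration 4:
  p = (1 - (-3.2)·0.936) / (4.2) = 0.951
  q = (3 - (0.1)·0.970) / (3.1) = 0.936

(0.951, 0.936)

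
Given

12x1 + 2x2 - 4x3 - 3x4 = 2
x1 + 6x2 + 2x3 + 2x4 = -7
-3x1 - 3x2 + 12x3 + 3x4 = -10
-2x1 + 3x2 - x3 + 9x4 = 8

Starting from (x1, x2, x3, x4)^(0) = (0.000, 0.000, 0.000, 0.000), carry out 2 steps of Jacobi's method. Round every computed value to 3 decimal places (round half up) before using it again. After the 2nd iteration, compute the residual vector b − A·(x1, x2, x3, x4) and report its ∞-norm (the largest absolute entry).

Iteration 1:
  x1 = (2 - (2)·0.000 - (-4)·0.000 - (-3)·0.000) / (12) = 0.167
  x2 = (-7 - (1)·0.000 - (2)·0.000 - (2)·0.000) / (6) = -1.167
  x3 = (-10 - (-3)·0.000 - (-3)·0.000 - (3)·0.000) / (12) = -0.833
  x4 = (8 - (-2)·0.000 - (3)·0.000 - (-1)·0.000) / (9) = 0.889
Iteration 2:
  x1 = (2 - (2)·-1.167 - (-4)·-0.833 - (-3)·0.889) / (12) = 0.306
  x2 = (-7 - (1)·0.167 - (2)·-0.833 - (2)·0.889) / (6) = -1.213
  x3 = (-10 - (-3)·0.167 - (-3)·-1.167 - (3)·0.889) / (12) = -1.306
  x4 = (8 - (-2)·0.167 - (3)·-1.167 - (-1)·-0.833) / (9) = 1.222
Residual b − A·x = (-0.804, 0.140, -0.715, -0.053); ∞-norm = 0.804

0.804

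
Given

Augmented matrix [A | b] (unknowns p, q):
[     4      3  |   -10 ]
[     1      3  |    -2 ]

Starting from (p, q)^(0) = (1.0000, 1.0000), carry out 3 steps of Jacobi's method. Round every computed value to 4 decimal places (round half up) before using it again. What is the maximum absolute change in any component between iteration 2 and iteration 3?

1.0625

Iteration 1:
  p = (-10 - (3)·1.0000) / (4) = -3.2500
  q = (-2 - (1)·1.0000) / (3) = -1.0000
Iteration 2:
  p = (-10 - (3)·-1.0000) / (4) = -1.7500
  q = (-2 - (1)·-3.2500) / (3) = 0.4167
Iteration 3:
  p = (-10 - (3)·0.4167) / (4) = -2.8125
  q = (-2 - (1)·-1.7500) / (3) = -0.0833
Change: (-1.0625, -0.5000) → max |·| = 1.0625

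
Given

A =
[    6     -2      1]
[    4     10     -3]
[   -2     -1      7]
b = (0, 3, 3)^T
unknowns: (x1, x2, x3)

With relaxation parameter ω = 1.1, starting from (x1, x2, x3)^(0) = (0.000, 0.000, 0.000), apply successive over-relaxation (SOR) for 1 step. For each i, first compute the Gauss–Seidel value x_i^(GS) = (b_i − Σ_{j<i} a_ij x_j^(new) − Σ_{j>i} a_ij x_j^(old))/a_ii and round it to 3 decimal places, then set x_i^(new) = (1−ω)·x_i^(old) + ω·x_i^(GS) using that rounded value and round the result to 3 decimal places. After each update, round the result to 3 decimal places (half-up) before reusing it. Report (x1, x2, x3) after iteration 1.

Iteration 1:
  x1: GS value = (0 - (-2)·0.000 - (1)·0.000) / (6) = 0.000;  x1 ← (1−ω)·0.000 + ω·0.000 = 0.000
  x2: GS value = (3 - (4)·0.000 - (-3)·0.000) / (10) = 0.300;  x2 ← (1−ω)·0.000 + ω·0.300 = 0.330
  x3: GS value = (3 - (-2)·0.000 - (-1)·0.330) / (7) = 0.476;  x3 ← (1−ω)·0.000 + ω·0.476 = 0.524

(0.000, 0.330, 0.524)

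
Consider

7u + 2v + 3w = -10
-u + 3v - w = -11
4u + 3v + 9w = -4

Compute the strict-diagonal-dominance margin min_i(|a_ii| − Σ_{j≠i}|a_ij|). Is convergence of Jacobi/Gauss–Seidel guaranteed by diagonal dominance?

row 1: |7| − (2+3) = 2
row 2: |3| − (1+1) = 1
row 3: |9| − (4+3) = 2
minimum over rows = 1 → strictly diagonally dominant (convergence guaranteed)

1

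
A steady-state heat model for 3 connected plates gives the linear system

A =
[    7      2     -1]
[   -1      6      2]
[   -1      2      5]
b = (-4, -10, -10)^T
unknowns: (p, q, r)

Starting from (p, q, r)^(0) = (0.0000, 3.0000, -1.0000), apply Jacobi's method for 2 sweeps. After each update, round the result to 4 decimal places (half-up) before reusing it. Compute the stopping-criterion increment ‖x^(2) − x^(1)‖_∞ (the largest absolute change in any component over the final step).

1.4190

Iteration 1:
  p = (-4 - (2)·3.0000 - (-1)·-1.0000) / (7) = -1.5714
  q = (-10 - (-1)·0.0000 - (2)·-1.0000) / (6) = -1.3333
  r = (-10 - (-1)·0.0000 - (2)·3.0000) / (5) = -3.2000
Iteration 2:
  p = (-4 - (2)·-1.3333 - (-1)·-3.2000) / (7) = -0.6476
  q = (-10 - (-1)·-1.5714 - (2)·-3.2000) / (6) = -0.8619
  r = (-10 - (-1)·-1.5714 - (2)·-1.3333) / (5) = -1.7810
Change: (0.9238, 0.4714, 1.4190) → max |·| = 1.4190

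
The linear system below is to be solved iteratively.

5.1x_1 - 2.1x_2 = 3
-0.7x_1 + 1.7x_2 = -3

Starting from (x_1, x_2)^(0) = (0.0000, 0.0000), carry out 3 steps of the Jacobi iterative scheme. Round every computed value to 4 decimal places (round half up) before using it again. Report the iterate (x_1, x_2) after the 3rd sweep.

(-0.0387, -1.8217)

Iteration 1:
  x_1 = (3 - (-2.1)·0.0000) / (5.1) = 0.5882
  x_2 = (-3 - (-0.7)·0.0000) / (1.7) = -1.7647
Iteration 2:
  x_1 = (3 - (-2.1)·-1.7647) / (5.1) = -0.1384
  x_2 = (-3 - (-0.7)·0.5882) / (1.7) = -1.5225
Iteration 3:
  x_1 = (3 - (-2.1)·-1.5225) / (5.1) = -0.0387
  x_2 = (-3 - (-0.7)·-0.1384) / (1.7) = -1.8217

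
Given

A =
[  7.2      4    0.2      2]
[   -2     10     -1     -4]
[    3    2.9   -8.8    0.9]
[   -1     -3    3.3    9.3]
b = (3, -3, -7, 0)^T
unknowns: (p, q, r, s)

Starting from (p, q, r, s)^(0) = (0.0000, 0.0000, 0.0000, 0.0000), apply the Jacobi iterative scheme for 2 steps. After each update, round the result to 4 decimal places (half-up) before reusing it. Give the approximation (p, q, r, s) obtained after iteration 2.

(0.5612, -0.1371, 0.8386, -0.3342)

Iteration 1:
  p = (3 - (4)·0.0000 - (0.2)·0.0000 - (2)·0.0000) / (7.2) = 0.4167
  q = (-3 - (-2)·0.0000 - (-1)·0.0000 - (-4)·0.0000) / (10) = -0.3000
  r = (-7 - (3)·0.0000 - (2.9)·0.0000 - (0.9)·0.0000) / (-8.8) = 0.7955
  s = (0 - (-1)·0.0000 - (-3)·0.0000 - (3.3)·0.0000) / (9.3) = 0.0000
Iteration 2:
  p = (3 - (4)·-0.3000 - (0.2)·0.7955 - (2)·0.0000) / (7.2) = 0.5612
  q = (-3 - (-2)·0.4167 - (-1)·0.7955 - (-4)·0.0000) / (10) = -0.1371
  r = (-7 - (3)·0.4167 - (2.9)·-0.3000 - (0.9)·0.0000) / (-8.8) = 0.8386
  s = (0 - (-1)·0.4167 - (-3)·-0.3000 - (3.3)·0.7955) / (9.3) = -0.3342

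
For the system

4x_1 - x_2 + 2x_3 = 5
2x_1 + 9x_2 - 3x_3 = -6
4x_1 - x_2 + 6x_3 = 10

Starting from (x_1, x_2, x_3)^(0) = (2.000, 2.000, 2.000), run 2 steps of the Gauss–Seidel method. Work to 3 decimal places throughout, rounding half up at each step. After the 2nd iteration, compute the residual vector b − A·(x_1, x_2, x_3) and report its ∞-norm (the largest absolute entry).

Iteration 1:
  x_1 = (5 - (-1)·2.000 - (2)·2.000) / (4) = 0.750
  x_2 = (-6 - (2)·0.750 - (-3)·2.000) / (9) = -0.167
  x_3 = (10 - (4)·0.750 - (-1)·-0.167) / (6) = 1.139
Iteration 2:
  x_1 = (5 - (-1)·-0.167 - (2)·1.139) / (4) = 0.639
  x_2 = (-6 - (2)·0.639 - (-3)·1.139) / (9) = -0.429
  x_3 = (10 - (4)·0.639 - (-1)·-0.429) / (6) = 1.169
Residual b − A·x = (-0.323, 0.090, 0.001); ∞-norm = 0.323

0.323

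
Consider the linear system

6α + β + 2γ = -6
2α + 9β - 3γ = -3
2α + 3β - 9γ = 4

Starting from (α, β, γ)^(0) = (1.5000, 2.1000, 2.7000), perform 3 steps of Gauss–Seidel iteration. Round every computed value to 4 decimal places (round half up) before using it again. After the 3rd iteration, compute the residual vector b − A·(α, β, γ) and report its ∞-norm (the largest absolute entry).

Iteration 1:
  α = (-6 - (1)·2.1000 - (2)·2.7000) / (6) = -2.2500
  β = (-3 - (2)·-2.2500 - (-3)·2.7000) / (9) = 1.0667
  γ = (4 - (2)·-2.2500 - (3)·1.0667) / (-9) = -0.5889
Iteration 2:
  α = (-6 - (1)·1.0667 - (2)·-0.5889) / (6) = -0.9815
  β = (-3 - (2)·-0.9815 - (-3)·-0.5889) / (9) = -0.3115
  γ = (4 - (2)·-0.9815 - (3)·-0.3115) / (-9) = -0.7664
Iteration 3:
  α = (-6 - (1)·-0.3115 - (2)·-0.7664) / (6) = -0.6926
  β = (-3 - (2)·-0.6926 - (-3)·-0.7664) / (9) = -0.4349
  γ = (4 - (2)·-0.6926 - (3)·-0.4349) / (-9) = -0.7433
Residual b − A·x = (0.0771, 0.0694, 0.0002); ∞-norm = 0.0771

0.0771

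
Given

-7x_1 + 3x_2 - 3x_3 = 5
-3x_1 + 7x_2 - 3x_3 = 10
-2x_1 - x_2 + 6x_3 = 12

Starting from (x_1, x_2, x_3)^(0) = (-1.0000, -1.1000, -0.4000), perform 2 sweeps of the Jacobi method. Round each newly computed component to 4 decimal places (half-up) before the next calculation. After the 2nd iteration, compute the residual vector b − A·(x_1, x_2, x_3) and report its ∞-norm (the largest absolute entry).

Iteration 1:
  x_1 = (5 - (3)·-1.1000 - (-3)·-0.4000) / (-7) = -1.0143
  x_2 = (10 - (-3)·-1.0000 - (-3)·-0.4000) / (7) = 0.8286
  x_3 = (12 - (-2)·-1.0000 - (-1)·-1.1000) / (6) = 1.4833
Iteration 2:
  x_1 = (5 - (3)·0.8286 - (-3)·1.4833) / (-7) = -0.9949
  x_2 = (10 - (-3)·-1.0143 - (-3)·1.4833) / (7) = 1.6296
  x_3 = (12 - (-2)·-1.0143 - (-1)·0.8286) / (6) = 1.8000
Residual b − A·x = (-1.4531, 1.0081, 0.8398); ∞-norm = 1.4531

1.4531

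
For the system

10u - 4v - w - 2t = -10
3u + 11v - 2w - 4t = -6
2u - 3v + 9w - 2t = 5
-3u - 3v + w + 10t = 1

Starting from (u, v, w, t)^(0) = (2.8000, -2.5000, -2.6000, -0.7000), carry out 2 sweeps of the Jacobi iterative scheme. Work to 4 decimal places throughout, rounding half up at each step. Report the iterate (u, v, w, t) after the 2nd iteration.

Iteration 1:
  u = (-10 - (-4)·-2.5000 - (-1)·-2.6000 - (-2)·-0.7000) / (10) = -2.4000
  v = (-6 - (3)·2.8000 - (-2)·-2.6000 - (-4)·-0.7000) / (11) = -2.0364
  w = (5 - (2)·2.8000 - (-3)·-2.5000 - (-2)·-0.7000) / (9) = -1.0556
  t = (1 - (-3)·2.8000 - (-3)·-2.5000 - (1)·-2.6000) / (10) = 0.4500
Iteration 2:
  u = (-10 - (-4)·-2.0364 - (-1)·-1.0556 - (-2)·0.4500) / (10) = -1.8301
  v = (-6 - (3)·-2.4000 - (-2)·-1.0556 - (-4)·0.4500) / (11) = 0.0808
  w = (5 - (2)·-2.4000 - (-3)·-2.0364 - (-2)·0.4500) / (9) = 0.5101
  t = (1 - (-3)·-2.4000 - (-3)·-2.0364 - (1)·-1.0556) / (10) = -1.1254

(-1.8301, 0.0808, 0.5101, -1.1254)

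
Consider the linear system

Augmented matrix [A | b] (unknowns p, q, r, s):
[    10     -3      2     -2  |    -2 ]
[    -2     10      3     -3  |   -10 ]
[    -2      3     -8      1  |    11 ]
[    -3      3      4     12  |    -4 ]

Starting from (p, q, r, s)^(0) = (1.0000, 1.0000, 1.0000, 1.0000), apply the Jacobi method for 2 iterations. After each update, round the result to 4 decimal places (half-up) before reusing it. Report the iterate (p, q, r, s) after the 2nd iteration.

Iteration 1:
  p = (-2 - (-3)·1.0000 - (2)·1.0000 - (-2)·1.0000) / (10) = 0.1000
  q = (-10 - (-2)·1.0000 - (3)·1.0000 - (-3)·1.0000) / (10) = -0.8000
  r = (11 - (-2)·1.0000 - (3)·1.0000 - (1)·1.0000) / (-8) = -1.1250
  s = (-4 - (-3)·1.0000 - (3)·1.0000 - (4)·1.0000) / (12) = -0.6667
Iteration 2:
  p = (-2 - (-3)·-0.8000 - (2)·-1.1250 - (-2)·-0.6667) / (10) = -0.3483
  q = (-10 - (-2)·0.1000 - (3)·-1.1250 - (-3)·-0.6667) / (10) = -0.8425
  r = (11 - (-2)·0.1000 - (3)·-0.8000 - (1)·-0.6667) / (-8) = -1.7833
  s = (-4 - (-3)·0.1000 - (3)·-0.8000 - (4)·-1.1250) / (12) = 0.2667

(-0.3483, -0.8425, -1.7833, 0.2667)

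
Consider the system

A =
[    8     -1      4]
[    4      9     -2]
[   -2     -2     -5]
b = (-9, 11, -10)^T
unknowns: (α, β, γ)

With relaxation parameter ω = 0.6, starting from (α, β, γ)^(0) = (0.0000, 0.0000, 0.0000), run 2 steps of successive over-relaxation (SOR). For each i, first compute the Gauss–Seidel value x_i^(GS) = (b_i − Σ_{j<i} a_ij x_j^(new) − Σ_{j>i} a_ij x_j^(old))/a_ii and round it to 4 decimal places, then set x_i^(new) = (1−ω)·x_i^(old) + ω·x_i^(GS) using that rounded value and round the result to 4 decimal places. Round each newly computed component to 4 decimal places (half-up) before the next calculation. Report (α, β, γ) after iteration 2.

(-1.2193, 1.5762, 1.5714)

Iteration 1:
  α: GS value = (-9 - (-1)·0.0000 - (4)·0.0000) / (8) = -1.1250;  α ← (1−ω)·0.0000 + ω·-1.1250 = -0.6750
  β: GS value = (11 - (4)·-0.6750 - (-2)·0.0000) / (9) = 1.5222;  β ← (1−ω)·0.0000 + ω·1.5222 = 0.9133
  γ: GS value = (-10 - (-2)·-0.6750 - (-2)·0.9133) / (-5) = 1.9047;  γ ← (1−ω)·0.0000 + ω·1.9047 = 1.1428
Iteration 2:
  α: GS value = (-9 - (-1)·0.9133 - (4)·1.1428) / (8) = -1.5822;  α ← (1−ω)·-0.6750 + ω·-1.5822 = -1.2193
  β: GS value = (11 - (4)·-1.2193 - (-2)·1.1428) / (9) = 2.0181;  β ← (1−ω)·0.9133 + ω·2.0181 = 1.5762
  γ: GS value = (-10 - (-2)·-1.2193 - (-2)·1.5762) / (-5) = 1.8572;  γ ← (1−ω)·1.1428 + ω·1.8572 = 1.5714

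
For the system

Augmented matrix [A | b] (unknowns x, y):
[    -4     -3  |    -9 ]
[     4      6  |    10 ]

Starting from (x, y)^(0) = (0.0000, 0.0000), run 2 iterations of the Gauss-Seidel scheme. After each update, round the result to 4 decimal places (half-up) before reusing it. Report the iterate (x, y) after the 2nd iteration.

Iteration 1:
  x = (-9 - (-3)·0.0000) / (-4) = 2.2500
  y = (10 - (4)·2.2500) / (6) = 0.1667
Iteration 2:
  x = (-9 - (-3)·0.1667) / (-4) = 2.1250
  y = (10 - (4)·2.1250) / (6) = 0.2500

(2.1250, 0.2500)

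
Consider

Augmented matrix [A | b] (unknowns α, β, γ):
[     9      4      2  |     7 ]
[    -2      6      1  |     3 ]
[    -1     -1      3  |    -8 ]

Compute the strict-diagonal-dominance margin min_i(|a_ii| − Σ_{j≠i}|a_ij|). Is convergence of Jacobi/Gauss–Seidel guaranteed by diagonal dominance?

row 1: |9| − (4+2) = 3
row 2: |6| − (2+1) = 3
row 3: |3| − (1+1) = 1
minimum over rows = 1 → strictly diagonally dominant (convergence guaranteed)

1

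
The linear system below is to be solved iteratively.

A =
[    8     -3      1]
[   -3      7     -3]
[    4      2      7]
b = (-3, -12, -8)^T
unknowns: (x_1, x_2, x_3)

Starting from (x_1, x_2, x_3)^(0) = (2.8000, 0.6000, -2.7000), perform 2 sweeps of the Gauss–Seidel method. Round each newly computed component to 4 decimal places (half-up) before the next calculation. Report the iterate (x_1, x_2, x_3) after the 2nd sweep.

(-1.3651, -2.4933, 0.3496)

Iteration 1:
  x_1 = (-3 - (-3)·0.6000 - (1)·-2.7000) / (8) = 0.1875
  x_2 = (-12 - (-3)·0.1875 - (-3)·-2.7000) / (7) = -2.7911
  x_3 = (-8 - (4)·0.1875 - (2)·-2.7911) / (7) = -0.4525
Iteration 2:
  x_1 = (-3 - (-3)·-2.7911 - (1)·-0.4525) / (8) = -1.3651
  x_2 = (-12 - (-3)·-1.3651 - (-3)·-0.4525) / (7) = -2.4933
  x_3 = (-8 - (4)·-1.3651 - (2)·-2.4933) / (7) = 0.3496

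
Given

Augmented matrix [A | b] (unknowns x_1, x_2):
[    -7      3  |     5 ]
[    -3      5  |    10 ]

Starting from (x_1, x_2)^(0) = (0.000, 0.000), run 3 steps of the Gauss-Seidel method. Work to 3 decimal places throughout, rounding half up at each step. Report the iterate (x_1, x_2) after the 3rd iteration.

Iteration 1:
  x_1 = (5 - (3)·0.000) / (-7) = -0.714
  x_2 = (10 - (-3)·-0.714) / (5) = 1.572
Iteration 2:
  x_1 = (5 - (3)·1.572) / (-7) = -0.041
  x_2 = (10 - (-3)·-0.041) / (5) = 1.975
Iteration 3:
  x_1 = (5 - (3)·1.975) / (-7) = 0.132
  x_2 = (10 - (-3)·0.132) / (5) = 2.079

(0.132, 2.079)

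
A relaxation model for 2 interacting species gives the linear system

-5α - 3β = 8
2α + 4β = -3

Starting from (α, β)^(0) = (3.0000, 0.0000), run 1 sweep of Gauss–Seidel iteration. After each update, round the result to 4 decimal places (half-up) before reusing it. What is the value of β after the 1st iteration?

0.0500

Iteration 1:
  α = (8 - (-3)·0.0000) / (-5) = -1.6000
  β = (-3 - (2)·-1.6000) / (4) = 0.0500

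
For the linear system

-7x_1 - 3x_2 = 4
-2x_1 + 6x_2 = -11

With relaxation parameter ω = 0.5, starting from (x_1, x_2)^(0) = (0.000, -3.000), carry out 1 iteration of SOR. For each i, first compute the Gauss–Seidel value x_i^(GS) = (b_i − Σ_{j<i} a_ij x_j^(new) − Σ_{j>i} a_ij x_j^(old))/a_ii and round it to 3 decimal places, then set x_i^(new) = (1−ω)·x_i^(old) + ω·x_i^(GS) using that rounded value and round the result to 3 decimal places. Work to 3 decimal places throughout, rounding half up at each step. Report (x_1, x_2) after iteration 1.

Iteration 1:
  x_1: GS value = (4 - (-3)·-3.000) / (-7) = 0.714;  x_1 ← (1−ω)·0.000 + ω·0.714 = 0.357
  x_2: GS value = (-11 - (-2)·0.357) / (6) = -1.714;  x_2 ← (1−ω)·-3.000 + ω·-1.714 = -2.357

(0.357, -2.357)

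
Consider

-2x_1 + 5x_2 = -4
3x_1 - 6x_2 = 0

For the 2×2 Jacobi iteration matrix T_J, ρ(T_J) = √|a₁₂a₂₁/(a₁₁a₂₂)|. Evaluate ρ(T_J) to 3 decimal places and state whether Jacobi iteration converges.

a₁₂a₂₁/(a₁₁a₂₂) = (5)·(3) / ((-2)·(-6)) = 1.250000
ρ = √|1.250000| = √1.250000 = 1.118
ρ > 1, so Jacobi diverges

1.118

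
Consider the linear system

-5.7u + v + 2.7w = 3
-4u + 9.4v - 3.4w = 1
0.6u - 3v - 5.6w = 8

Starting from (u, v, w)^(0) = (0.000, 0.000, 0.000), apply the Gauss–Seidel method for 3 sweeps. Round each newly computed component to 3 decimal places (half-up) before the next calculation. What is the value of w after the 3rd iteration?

-1.136

Iteration 1:
  u = (3 - (1)·0.000 - (2.7)·0.000) / (-5.7) = -0.526
  v = (1 - (-4)·-0.526 - (-3.4)·0.000) / (9.4) = -0.117
  w = (8 - (0.6)·-0.526 - (-3)·-0.117) / (-5.6) = -1.422
Iteration 2:
  u = (3 - (1)·-0.117 - (2.7)·-1.422) / (-5.7) = -1.220
  v = (1 - (-4)·-1.220 - (-3.4)·-1.422) / (9.4) = -0.927
  w = (8 - (0.6)·-1.220 - (-3)·-0.927) / (-5.6) = -1.063
Iteration 3:
  u = (3 - (1)·-0.927 - (2.7)·-1.063) / (-5.7) = -1.192
  v = (1 - (-4)·-1.192 - (-3.4)·-1.063) / (9.4) = -0.785
  w = (8 - (0.6)·-1.192 - (-3)·-0.785) / (-5.6) = -1.136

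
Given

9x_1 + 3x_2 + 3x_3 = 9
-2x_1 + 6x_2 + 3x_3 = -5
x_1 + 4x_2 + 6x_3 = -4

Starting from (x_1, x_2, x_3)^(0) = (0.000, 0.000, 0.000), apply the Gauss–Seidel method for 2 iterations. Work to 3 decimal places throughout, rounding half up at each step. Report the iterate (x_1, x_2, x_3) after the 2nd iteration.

(1.333, -0.139, -0.796)

Iteration 1:
  x_1 = (9 - (3)·0.000 - (3)·0.000) / (9) = 1.000
  x_2 = (-5 - (-2)·1.000 - (3)·0.000) / (6) = -0.500
  x_3 = (-4 - (1)·1.000 - (4)·-0.500) / (6) = -0.500
Iteration 2:
  x_1 = (9 - (3)·-0.500 - (3)·-0.500) / (9) = 1.333
  x_2 = (-5 - (-2)·1.333 - (3)·-0.500) / (6) = -0.139
  x_3 = (-4 - (1)·1.333 - (4)·-0.139) / (6) = -0.796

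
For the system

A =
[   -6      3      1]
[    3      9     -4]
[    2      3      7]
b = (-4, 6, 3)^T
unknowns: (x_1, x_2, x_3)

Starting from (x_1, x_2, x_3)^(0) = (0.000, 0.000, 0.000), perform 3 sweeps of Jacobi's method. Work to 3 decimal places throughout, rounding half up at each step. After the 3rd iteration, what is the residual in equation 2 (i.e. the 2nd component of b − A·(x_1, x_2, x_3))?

-0.120

Iteration 1:
  x_1 = (-4 - (3)·0.000 - (1)·0.000) / (-6) = 0.667
  x_2 = (6 - (3)·0.000 - (-4)·0.000) / (9) = 0.667
  x_3 = (3 - (2)·0.000 - (3)·0.000) / (7) = 0.429
Iteration 2:
  x_1 = (-4 - (3)·0.667 - (1)·0.429) / (-6) = 1.072
  x_2 = (6 - (3)·0.667 - (-4)·0.429) / (9) = 0.635
  x_3 = (3 - (2)·0.667 - (3)·0.667) / (7) = -0.048
Iteration 3:
  x_1 = (-4 - (3)·0.635 - (1)·-0.048) / (-6) = 0.976
  x_2 = (6 - (3)·1.072 - (-4)·-0.048) / (9) = 0.288
  x_3 = (3 - (2)·1.072 - (3)·0.635) / (7) = -0.150
Residual b − A·x = (1.142, -0.120, 1.234)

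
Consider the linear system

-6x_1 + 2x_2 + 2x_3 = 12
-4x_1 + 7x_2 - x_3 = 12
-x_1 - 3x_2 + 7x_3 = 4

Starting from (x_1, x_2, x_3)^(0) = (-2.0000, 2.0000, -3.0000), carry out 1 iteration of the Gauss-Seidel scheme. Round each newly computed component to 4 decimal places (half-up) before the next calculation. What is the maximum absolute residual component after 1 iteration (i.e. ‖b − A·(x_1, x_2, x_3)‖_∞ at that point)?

Iteration 1:
  x_1 = (12 - (2)·2.0000 - (2)·-3.0000) / (-6) = -2.3333
  x_2 = (12 - (-4)·-2.3333 - (-1)·-3.0000) / (7) = -0.0476
  x_3 = (4 - (-1)·-2.3333 - (-3)·-0.0476) / (7) = 0.2177
Residual b − A·x = (-2.3400, 3.2177, 0.0000); ∞-norm = 3.2177

3.2177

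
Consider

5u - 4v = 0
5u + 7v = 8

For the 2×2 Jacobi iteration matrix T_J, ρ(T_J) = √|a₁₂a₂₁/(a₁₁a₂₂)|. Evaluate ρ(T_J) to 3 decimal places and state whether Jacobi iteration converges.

0.756

a₁₂a₂₁/(a₁₁a₂₂) = (-4)·(5) / ((5)·(7)) = -0.571429
ρ = √|-0.571429| = √0.571429 = 0.756
ρ < 1, so Jacobi converges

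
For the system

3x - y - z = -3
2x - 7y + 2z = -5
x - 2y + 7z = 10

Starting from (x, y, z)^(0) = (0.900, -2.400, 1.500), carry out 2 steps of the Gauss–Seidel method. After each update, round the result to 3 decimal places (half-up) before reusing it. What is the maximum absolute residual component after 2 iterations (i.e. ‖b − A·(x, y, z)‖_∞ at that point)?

0.384

Iteration 1:
  x = (-3 - (-1)·-2.400 - (-1)·1.500) / (3) = -1.300
  y = (-5 - (2)·-1.300 - (2)·1.500) / (-7) = 0.771
  z = (10 - (1)·-1.300 - (-2)·0.771) / (7) = 1.835
Iteration 2:
  x = (-3 - (-1)·0.771 - (-1)·1.835) / (3) = -0.131
  y = (-5 - (2)·-0.131 - (2)·1.835) / (-7) = 1.201
  z = (10 - (1)·-0.131 - (-2)·1.201) / (7) = 1.790
Residual b − A·x = (0.384, 0.089, 0.003); ∞-norm = 0.384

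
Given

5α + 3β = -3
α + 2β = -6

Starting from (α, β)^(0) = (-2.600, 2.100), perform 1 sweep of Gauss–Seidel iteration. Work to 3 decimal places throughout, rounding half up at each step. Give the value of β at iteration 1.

Iteration 1:
  α = (-3 - (3)·2.100) / (5) = -1.860
  β = (-6 - (1)·-1.860) / (2) = -2.070

-2.070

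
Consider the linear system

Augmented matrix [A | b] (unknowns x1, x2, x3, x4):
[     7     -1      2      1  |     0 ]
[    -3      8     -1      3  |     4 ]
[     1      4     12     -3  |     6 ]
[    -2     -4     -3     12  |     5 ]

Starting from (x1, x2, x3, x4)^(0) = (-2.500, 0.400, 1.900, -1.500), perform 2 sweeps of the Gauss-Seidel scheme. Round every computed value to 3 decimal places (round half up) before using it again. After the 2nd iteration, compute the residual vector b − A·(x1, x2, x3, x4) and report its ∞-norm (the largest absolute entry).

Iteration 1:
  x1 = (0 - (-1)·0.400 - (2)·1.900 - (1)·-1.500) / (7) = -0.271
  x2 = (4 - (-3)·-0.271 - (-1)·1.900 - (3)·-1.500) / (8) = 1.198
  x3 = (6 - (1)·-0.271 - (4)·1.198 - (-3)·-1.500) / (12) = -0.252
  x4 = (5 - (-2)·-0.271 - (-4)·1.198 - (-3)·-0.252) / (12) = 0.708
Iteration 2:
  x1 = (0 - (-1)·1.198 - (2)·-0.252 - (1)·0.708) / (7) = 0.142
  x2 = (4 - (-3)·0.142 - (-1)·-0.252 - (3)·0.708) / (8) = 0.256
  x3 = (6 - (1)·0.142 - (4)·0.256 - (-3)·0.708) / (12) = 0.580
  x4 = (5 - (-2)·0.142 - (-4)·0.256 - (-3)·0.580) / (12) = 0.671
Residual b − A·x = (-2.569, 0.945, -0.113, -0.004); ∞-norm = 2.569

2.569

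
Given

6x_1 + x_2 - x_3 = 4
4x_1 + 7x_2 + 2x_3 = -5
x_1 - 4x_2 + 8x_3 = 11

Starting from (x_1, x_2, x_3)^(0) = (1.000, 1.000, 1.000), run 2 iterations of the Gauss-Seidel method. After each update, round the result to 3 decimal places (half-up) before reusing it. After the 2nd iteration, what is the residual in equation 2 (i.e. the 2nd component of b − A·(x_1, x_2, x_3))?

0.160

Iteration 1:
  x_1 = (4 - (1)·1.000 - (-1)·1.000) / (6) = 0.667
  x_2 = (-5 - (4)·0.667 - (2)·1.000) / (7) = -1.381
  x_3 = (11 - (1)·0.667 - (-4)·-1.381) / (8) = 0.601
Iteration 2:
  x_1 = (4 - (1)·-1.381 - (-1)·0.601) / (6) = 0.997
  x_2 = (-5 - (4)·0.997 - (2)·0.601) / (7) = -1.456
  x_3 = (11 - (1)·0.997 - (-4)·-1.456) / (8) = 0.522
Residual b − A·x = (-0.004, 0.160, 0.003)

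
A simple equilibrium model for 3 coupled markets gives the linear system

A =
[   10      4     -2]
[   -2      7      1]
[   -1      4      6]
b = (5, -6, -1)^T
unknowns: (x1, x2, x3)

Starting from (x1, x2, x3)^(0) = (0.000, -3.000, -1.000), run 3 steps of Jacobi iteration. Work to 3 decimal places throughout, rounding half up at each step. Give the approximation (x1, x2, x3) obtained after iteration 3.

Iteration 1:
  x1 = (5 - (4)·-3.000 - (-2)·-1.000) / (10) = 1.500
  x2 = (-6 - (-2)·0.000 - (1)·-1.000) / (7) = -0.714
  x3 = (-1 - (-1)·0.000 - (4)·-3.000) / (6) = 1.833
Iteration 2:
  x1 = (5 - (4)·-0.714 - (-2)·1.833) / (10) = 1.152
  x2 = (-6 - (-2)·1.500 - (1)·1.833) / (7) = -0.690
  x3 = (-1 - (-1)·1.500 - (4)·-0.714) / (6) = 0.559
Iteration 3:
  x1 = (5 - (4)·-0.690 - (-2)·0.559) / (10) = 0.888
  x2 = (-6 - (-2)·1.152 - (1)·0.559) / (7) = -0.608
  x3 = (-1 - (-1)·1.152 - (4)·-0.690) / (6) = 0.485

(0.888, -0.608, 0.485)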